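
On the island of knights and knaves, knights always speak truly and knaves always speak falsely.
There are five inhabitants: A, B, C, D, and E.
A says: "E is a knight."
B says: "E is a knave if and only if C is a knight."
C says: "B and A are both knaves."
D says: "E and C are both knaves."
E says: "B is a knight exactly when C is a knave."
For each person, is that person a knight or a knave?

A is a knight; "E is a knight" is true, as required.
Since B is a knight, "E is a knave if and only if C is a knight" needs to be true, which holds.
C is a knave; "B and A are both knaves" is False, as required.
D is a knave; "E and C are both knaves" is False, as required.
E is a knight, so "B is a knight exactly when C is a knave" must be true — and it is.

A is a knight, B is a knight, C is a knave, D is a knave, and E is a knight.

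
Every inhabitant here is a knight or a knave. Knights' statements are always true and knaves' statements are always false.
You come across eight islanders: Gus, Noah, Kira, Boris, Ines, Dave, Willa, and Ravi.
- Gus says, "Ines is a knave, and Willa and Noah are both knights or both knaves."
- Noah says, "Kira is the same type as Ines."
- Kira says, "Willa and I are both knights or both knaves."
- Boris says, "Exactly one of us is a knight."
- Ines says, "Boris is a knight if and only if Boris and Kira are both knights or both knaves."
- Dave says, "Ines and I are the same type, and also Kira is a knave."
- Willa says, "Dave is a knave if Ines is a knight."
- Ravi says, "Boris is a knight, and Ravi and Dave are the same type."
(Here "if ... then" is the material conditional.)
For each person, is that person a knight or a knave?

Gus is a knave, Noah is a knight, Kira is a knight, Boris is a knave, Ines is a knight, Dave is a knave, Willa is a knight, and Ravi is a knave.

Gus is a knave; "Ines is a knave, and Willa and Noah are both knights or both knaves" is false, as required.
Noah is a knight, so "Kira is the same type as Ines" must be true — and it is.
Kira is a knight, so "Willa and I are both knights or both knaves" must be true — and it is.
As a knave, Boris's statement "exactly one of us is a knight" should be false; it is.
Ines is a knight, and the claim "Boris is a knight if and only if Boris and Kira are both knights or both knaves" is indeed true.
Dave is a knave; "Ines and I are the same type, and also Kira is a knave" is false, as required.
Willa (knight): "Dave is a knave if Ines is a knight" — true. ✓
Ravi (knave): "Boris is a knight, and Ravi and Dave are the same type" — false. ✓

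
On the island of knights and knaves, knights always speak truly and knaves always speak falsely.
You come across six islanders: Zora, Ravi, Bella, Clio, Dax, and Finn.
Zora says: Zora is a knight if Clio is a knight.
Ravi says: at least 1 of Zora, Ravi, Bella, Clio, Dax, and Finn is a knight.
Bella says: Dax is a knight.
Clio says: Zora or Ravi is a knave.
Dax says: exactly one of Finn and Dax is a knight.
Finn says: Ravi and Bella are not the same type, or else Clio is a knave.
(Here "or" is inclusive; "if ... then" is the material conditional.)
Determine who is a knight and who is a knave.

Zora is a knave, Ravi is a knight, Bella is a knight, Clio is a knight, Dax is a knight, and Finn is a knave.

Zora is a knave; "Zora is a knight if Clio is a knight" is False, as required.
Ravi is a knight; "at least 1 of Zora, Ravi, Bella, Clio, Dax, and Finn is a knight" is true, as required.
Bella (knight): "Dax is a knight" — true. ✓
As a knight, Clio's statement "Zora or Ravi is a knave" should be true; it is.
Since Dax is a knight, "exactly one of Finn and Dax is a knight" needs to be true, which holds.
Finn is a knave, and the claim "Ravi and Bella are not the same type, or else Clio is a knave" is indeed False.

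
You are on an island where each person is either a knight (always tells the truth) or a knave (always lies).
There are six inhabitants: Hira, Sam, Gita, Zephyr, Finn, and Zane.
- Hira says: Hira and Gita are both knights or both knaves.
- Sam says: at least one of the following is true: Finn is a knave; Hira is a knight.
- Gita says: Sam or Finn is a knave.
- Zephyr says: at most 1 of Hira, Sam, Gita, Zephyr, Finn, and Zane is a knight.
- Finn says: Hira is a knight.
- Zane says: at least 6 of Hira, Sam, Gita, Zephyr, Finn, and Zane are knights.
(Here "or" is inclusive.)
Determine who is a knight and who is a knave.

Knights: Sam and Gita. Knaves: Hira, Zephyr, Finn, and Zane.

Since Hira is a knave, "Hira and Gita are both knights or both knaves" needs to be False, which holds.
Sam (knight): "at least one of the following is true: Finn is a knave; Hira is a knight" — true. ✓
Gita is a knight; "Sam or Finn is a knave" is true, as required.
As a knave, Zephyr's statement "at most 1 of Hira, Sam, Gita, Zephyr, Finn, and Zane is a knight" should be False; it is.
As a knave, Finn's statement "Hira is a knight" should be False; it is.
Zane (knave): "at least 6 of Hira, Sam, Gita, Zephyr, Finn, and Zane are knights" — False. ✓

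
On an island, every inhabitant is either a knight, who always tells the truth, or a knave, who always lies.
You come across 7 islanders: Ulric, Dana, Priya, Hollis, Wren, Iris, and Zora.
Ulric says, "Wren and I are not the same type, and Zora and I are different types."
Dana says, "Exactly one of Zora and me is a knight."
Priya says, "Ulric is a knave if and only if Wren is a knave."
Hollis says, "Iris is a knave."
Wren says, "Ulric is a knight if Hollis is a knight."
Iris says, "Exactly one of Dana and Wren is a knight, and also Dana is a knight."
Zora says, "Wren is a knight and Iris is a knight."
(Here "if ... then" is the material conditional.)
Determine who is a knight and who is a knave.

Ulric is a knave, and the claim "Wren and I are not the same type, and Zora and I are different types" is indeed False.
Since Dana is a knave, "exactly one of Zora and me is a knight" needs to be False, which holds.
Priya is a knight, so "Ulric is a knave if and only if Wren is a knave" must be True — and it is.
Since Hollis is a knight, "Iris is a knave" needs to be True, which holds.
Wren (knave): "Ulric is a knight if Hollis is a knight" — False. ✓
As a knave, Iris's statement "exactly one of Dana and Wren is a knight, and also Dana is a knight" should be False; it is.
Zora (knave): "Wren is a knight and Iris is a knight" — False. ✓

Ulric is a knave, Dana is a knave, Priya is a knight, Hollis is a knight, Wren is a knave, Iris is a knave, and Zora is a knave.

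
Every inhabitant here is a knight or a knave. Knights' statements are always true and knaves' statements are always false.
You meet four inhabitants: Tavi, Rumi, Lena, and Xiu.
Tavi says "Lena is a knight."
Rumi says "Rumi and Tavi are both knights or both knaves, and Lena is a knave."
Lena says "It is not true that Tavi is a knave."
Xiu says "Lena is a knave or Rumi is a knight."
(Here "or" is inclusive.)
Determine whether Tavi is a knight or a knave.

Tavi is a knight.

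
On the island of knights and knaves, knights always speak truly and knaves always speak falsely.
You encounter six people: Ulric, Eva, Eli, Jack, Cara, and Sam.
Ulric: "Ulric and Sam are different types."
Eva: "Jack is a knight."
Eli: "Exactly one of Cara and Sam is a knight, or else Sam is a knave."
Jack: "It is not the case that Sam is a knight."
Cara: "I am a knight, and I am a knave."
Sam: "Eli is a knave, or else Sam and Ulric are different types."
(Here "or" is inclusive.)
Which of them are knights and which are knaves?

Ulric is a knave, Eva is a knight, Eli is a knight, Jack is a knight, Cara is a knave, and Sam is a knave.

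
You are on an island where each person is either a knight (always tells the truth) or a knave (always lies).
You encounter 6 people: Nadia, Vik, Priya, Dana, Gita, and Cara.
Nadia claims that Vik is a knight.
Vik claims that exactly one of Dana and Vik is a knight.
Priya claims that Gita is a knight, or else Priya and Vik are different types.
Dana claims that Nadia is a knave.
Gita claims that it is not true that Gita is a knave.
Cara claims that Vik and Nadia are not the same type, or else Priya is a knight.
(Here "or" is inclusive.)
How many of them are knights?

5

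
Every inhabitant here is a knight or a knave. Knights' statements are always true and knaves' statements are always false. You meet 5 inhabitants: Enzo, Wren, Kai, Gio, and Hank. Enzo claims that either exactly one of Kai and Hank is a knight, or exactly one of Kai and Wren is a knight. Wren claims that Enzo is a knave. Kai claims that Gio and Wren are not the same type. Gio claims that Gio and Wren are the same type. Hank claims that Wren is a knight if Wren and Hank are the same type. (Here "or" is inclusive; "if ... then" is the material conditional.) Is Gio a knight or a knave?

Gio is a knave.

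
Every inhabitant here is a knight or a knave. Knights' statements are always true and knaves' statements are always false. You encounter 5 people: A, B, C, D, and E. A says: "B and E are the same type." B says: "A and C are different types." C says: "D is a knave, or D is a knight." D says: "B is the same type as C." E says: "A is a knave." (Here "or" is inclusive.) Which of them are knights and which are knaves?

A is a knight, B is a knave, C is a knight, D is a knave, and E is a knave.

Suppose A is a knave. Then A's statement "B and E are the same type" would have to be false. Checking the 16 ways to assign the others, none is consistent with every speaker.
(For instance, with B=knave, C=knight, D=knave, E=knave, A's claim "B and E are the same type" comes out true where it would need to be false.)
So A must be a knight, making "B and E are the same type" true. Taking A=knight, B=knave, C=knight, D=knave, E=knave, each remaining statement checks out:
  B (knave): "A and C are different types" — false. ✓
  C (knight): "D is a knave, or D is a knight" — true. ✓
  D (knave): "B is the same type as C" — false. ✓
  E (knave): "A is a knave" — false. ✓
This is the unique consistent assignment.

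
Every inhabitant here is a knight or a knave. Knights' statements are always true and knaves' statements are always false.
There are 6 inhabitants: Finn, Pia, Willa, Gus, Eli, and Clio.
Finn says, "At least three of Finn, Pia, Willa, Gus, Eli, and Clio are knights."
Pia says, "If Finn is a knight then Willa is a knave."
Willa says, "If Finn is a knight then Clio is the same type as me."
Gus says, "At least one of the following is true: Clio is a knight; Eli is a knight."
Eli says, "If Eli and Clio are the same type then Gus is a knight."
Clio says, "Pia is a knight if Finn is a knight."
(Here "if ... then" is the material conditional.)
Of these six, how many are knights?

5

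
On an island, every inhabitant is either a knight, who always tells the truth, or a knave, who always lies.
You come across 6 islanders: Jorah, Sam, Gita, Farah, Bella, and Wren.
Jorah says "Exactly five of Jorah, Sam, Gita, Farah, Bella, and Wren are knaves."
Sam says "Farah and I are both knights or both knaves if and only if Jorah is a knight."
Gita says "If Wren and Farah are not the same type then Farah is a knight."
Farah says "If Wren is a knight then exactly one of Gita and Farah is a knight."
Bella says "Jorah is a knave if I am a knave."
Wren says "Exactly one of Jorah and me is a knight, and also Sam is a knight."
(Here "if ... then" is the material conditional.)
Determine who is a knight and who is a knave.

Jorah is a knave, Sam is a knight, Gita is a knave, Farah is a knave, Bella is a knight, and Wren is a knight.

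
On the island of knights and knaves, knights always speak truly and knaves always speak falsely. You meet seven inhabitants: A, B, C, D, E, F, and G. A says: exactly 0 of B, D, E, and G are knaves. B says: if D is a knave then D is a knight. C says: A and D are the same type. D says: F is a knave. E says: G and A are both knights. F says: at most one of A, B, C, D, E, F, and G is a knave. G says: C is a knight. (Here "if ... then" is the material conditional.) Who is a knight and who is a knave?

A is a knave, B is a knight, C is a knave, D is a knight, E is a knave, F is a knave, and G is a knave.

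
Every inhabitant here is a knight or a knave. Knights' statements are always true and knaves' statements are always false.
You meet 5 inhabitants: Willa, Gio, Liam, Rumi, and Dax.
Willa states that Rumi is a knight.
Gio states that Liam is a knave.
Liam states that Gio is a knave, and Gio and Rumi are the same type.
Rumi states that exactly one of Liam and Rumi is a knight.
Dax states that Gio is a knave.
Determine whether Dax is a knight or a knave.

Consistent assignments: {Willa=knight, Gio=knight, Liam=knave, Rumi=knight, Dax=knave}; {Willa=knave, Gio=knight, Liam=knave, Rumi=knave, Dax=knave}
In every consistent assignment, Dax is a knave.

Dax is a knave.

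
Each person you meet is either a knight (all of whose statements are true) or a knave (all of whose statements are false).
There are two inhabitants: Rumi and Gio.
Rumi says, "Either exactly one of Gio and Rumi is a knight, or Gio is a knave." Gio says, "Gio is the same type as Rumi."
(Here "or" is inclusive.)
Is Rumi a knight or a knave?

Rumi is a knight.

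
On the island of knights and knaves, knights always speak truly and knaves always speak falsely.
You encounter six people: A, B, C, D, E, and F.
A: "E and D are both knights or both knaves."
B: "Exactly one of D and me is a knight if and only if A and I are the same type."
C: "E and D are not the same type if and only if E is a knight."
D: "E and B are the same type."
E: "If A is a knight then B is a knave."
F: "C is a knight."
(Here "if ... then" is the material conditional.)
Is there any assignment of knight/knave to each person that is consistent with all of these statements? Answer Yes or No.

Yes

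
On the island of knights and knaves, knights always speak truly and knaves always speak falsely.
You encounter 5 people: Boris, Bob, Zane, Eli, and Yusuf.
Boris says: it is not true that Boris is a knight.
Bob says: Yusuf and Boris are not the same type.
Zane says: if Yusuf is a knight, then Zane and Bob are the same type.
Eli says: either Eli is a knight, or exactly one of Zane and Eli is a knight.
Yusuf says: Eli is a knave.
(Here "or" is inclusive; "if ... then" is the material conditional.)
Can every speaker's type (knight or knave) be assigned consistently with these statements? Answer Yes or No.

No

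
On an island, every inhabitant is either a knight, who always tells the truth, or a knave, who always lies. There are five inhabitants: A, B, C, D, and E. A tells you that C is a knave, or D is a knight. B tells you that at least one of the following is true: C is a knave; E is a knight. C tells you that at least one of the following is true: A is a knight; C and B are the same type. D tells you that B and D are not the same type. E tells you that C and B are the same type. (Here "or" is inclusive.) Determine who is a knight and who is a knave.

Suppose A is a knave. Then A's statement "C is a knave, or D is a knight" would have to be false. Checking the 16 ways to assign the others, none is consistent with every speaker.
(For instance, with B=knave, C=knight, D=knight, E=knave, A's claim "C is a knave, or D is a knight" comes out true where it would need to be false.)
So A must be a knight, making "C is a knave, or D is a knight" true. Taking A=knight, B=knave, C=knight, D=knight, E=knave, each remaining statement checks out:
  B (knave): "at least one of the following is true: C is a knave; E is a knight" — false. ✓
  C (knight): "at least one of the following is true: A is a knight; C and B are the same type" — true. ✓
  D (knight): "B and D are not the same type" — true. ✓
  E (knave): "C and B are the same type" — false. ✓
This is the unique consistent assignment.

Knights: A, C, and D. Knaves: B and E.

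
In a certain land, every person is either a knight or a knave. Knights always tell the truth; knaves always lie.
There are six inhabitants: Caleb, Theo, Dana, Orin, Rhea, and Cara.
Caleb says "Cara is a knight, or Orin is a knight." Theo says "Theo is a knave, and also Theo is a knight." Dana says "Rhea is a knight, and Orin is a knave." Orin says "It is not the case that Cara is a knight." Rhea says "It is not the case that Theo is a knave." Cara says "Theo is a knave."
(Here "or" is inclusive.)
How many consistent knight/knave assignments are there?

1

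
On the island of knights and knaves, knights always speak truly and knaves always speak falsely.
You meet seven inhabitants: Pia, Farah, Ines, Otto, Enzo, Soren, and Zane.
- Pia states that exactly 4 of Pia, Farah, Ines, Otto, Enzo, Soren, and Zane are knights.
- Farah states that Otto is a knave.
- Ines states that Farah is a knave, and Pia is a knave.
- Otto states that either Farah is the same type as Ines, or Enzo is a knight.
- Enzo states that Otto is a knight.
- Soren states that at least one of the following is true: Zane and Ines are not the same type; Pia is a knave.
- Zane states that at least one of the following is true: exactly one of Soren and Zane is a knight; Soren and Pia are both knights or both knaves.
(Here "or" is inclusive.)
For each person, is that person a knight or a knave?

Since Pia is a knight, "exactly 4 of Pia, Farah, Ines, Otto, Enzo, Soren, and Zane are knights" needs to be true, which holds.
Farah is a knight, and the claim "Otto is a knave" is indeed true.
As a knave, Ines's statement "Farah is a knave, and Pia is a knave" should be False; it is.
Otto is a knave, and the claim "either Farah is the same type as Ines, or Enzo is a knight" is indeed False.
Enzo is a knave, and the claim "Otto is a knight" is indeed False.
Soren is a knight, and the claim "at least one of the following is true: Zane and Ines are not the same type; Pia is a knave" is indeed true.
Zane (knight): "at least one of the following is true: exactly one of Soren and Zane is a knight; Soren and Pia are both knights or both knaves" — true. ✓

Knights: Pia, Farah, Soren, and Zane. Knaves: Ines, Otto, and Enzo.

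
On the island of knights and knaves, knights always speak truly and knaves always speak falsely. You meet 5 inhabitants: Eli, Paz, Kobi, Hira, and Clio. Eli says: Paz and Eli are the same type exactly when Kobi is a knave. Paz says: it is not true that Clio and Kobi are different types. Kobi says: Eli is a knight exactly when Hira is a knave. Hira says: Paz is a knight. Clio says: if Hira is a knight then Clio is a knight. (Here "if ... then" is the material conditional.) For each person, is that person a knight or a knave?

Eli is a knight, and the claim "Paz and Eli are the same type exactly when Kobi is a knave" is indeed True.
Paz is a knight, and the claim "it is not true that Clio and Kobi are different types" is indeed True.
Kobi is a knave, so "Eli is a knight exactly when Hira is a knave" must be false — and it is.
As a knight, Hira's statement "Paz is a knight" should be True; it is.
Clio (knave): "if Hira is a knight then Clio is a knight" — false. ✓

Eli is a knight, Paz is a knight, Kobi is a knave, Hira is a knight, and Clio is a knave.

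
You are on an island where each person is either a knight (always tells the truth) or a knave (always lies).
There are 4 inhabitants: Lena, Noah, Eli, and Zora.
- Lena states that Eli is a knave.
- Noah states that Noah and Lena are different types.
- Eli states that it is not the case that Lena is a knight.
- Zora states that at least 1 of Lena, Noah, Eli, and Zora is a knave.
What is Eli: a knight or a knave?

Consistent assignments: {Lena=knave, Noah=knight, Eli=knight, Zora=knight}; {Lena=knave, Noah=knave, Eli=knight, Zora=knight}
In every consistent assignment, Eli is a knight.

Eli is a knight.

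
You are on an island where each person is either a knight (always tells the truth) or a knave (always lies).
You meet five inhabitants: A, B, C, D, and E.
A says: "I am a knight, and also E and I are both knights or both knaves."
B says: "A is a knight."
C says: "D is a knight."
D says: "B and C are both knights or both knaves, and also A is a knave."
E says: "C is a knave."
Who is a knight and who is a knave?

Knights: A, B, and E. Knaves: C and D.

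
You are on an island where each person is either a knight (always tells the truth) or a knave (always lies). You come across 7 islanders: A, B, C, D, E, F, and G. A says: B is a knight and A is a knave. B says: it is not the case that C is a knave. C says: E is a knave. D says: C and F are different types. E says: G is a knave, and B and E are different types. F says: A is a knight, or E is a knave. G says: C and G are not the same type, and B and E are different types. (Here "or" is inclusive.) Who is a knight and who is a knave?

A is a knave, B is a knave, C is a knave, D is a knave, E is a knight, F is a knave, and G is a knave.

A is a knave; "B is a knight and A is a knave" is false, as required.
As a knave, B's statement "it is not the case that C is a knave" should be false; it is.
C is a knave, and the claim "E is a knave" is indeed false.
D is a knave, and the claim "C and F are different types" is indeed false.
E is a knight, and the claim "G is a knave, and B and E are different types" is indeed true.
Since F is a knave, "A is a knight, or E is a knave" needs to be false, which holds.
As a knave, G's statement "C and G are not the same type, and B and E are different types" should be false; it is.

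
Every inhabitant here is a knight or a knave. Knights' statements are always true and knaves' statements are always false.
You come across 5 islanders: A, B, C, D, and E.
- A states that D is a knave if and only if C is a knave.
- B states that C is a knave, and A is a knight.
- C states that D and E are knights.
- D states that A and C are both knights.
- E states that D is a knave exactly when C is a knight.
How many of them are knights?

2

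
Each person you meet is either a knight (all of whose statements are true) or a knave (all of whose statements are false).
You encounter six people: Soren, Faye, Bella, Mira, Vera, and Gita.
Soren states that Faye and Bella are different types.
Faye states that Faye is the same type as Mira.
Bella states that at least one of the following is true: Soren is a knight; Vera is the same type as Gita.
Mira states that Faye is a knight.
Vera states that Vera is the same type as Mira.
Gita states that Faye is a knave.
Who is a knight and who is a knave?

Soren is a knave; "Faye and Bella are different types" is False, as required.
Faye is a knight, so "Faye is the same type as Mira" must be true — and it is.
As a knight, Bella's statement "at least one of the following is true: Soren is a knight; Vera is the same type as Gita" should be true; it is.
Since Mira is a knight, "Faye is a knight" needs to be true, which holds.
Vera is a knave, and the claim "Vera is the same type as Mira" is indeed False.
As a knave, Gita's statement "Faye is a knave" should be False; it is.

Soren is a knave, Faye is a knight, Bella is a knight, Mira is a knight, Vera is a knave, and Gita is a knave.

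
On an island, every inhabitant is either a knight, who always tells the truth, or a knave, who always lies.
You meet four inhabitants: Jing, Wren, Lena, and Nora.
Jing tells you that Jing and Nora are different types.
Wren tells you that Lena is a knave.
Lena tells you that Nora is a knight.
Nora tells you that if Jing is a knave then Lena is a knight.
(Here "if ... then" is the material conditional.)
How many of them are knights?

1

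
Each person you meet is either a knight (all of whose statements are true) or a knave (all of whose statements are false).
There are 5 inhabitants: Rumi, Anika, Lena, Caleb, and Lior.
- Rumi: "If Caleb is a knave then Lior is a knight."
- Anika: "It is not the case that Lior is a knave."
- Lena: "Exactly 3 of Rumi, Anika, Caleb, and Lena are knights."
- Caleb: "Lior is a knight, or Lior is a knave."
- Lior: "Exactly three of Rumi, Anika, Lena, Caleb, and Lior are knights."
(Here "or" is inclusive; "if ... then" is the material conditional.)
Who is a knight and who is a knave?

Rumi (knight): "if Caleb is a knave then Lior is a knight" — True. ✓
Since Anika is a knave, "it is not the case that Lior is a knave" needs to be False, which holds.
Lena is a knave; "exactly 3 of Rumi, Anika, Caleb, and Lena are knights" is False, as required.
Caleb is a knight; "Lior is a knight, or Lior is a knave" is True, as required.
Since Lior is a knave, "exactly three of Rumi, Anika, Lena, Caleb, and Lior are knights" needs to be False, which holds.

Rumi is a knight, Anika is a knave, Lena is a knave, Caleb is a knight, and Lior is a knave.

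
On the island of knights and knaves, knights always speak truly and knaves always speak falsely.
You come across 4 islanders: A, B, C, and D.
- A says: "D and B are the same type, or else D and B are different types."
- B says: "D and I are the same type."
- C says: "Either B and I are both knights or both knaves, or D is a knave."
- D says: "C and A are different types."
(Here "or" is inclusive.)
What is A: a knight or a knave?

Consistent assignments: {A=knight, B=knight, C=knave, D=knight}
In every consistent assignment, A is a knight.

A is a knight.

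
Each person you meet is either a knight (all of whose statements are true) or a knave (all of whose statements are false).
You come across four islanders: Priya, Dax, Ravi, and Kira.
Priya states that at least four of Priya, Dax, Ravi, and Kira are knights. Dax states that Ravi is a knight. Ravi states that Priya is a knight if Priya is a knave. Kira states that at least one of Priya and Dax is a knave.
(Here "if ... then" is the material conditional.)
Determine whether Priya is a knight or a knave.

Consistent assignments: {Priya=knave, Dax=knave, Ravi=knave, Kira=knight}
In every consistent assignment, Priya is a knave.

Priya is a knave.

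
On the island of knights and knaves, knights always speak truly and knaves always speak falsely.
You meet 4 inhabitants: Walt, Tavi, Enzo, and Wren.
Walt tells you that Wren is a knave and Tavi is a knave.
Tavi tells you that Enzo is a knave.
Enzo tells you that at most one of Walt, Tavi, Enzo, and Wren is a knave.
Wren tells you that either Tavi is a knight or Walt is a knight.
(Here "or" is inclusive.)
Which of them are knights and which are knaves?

Since Walt is a knave, "Wren is a knave and Tavi is a knave" needs to be False, which holds.
Tavi is a knight, and the claim "Enzo is a knave" is indeed true.
Enzo is a knave, so "at most one of Walt, Tavi, Enzo, and Wren is a knave" must be False — and it is.
Wren (knight): "either Tavi is a knight or Walt is a knight" — true. ✓

Walt is a knave, Tavi is a knight, Enzo is a knave, and Wren is a knight.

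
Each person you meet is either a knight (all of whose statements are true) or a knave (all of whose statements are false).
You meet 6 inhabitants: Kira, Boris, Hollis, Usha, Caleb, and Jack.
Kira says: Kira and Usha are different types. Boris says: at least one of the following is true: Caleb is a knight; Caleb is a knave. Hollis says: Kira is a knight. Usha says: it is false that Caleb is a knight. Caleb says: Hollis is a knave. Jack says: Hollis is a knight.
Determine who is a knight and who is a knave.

Knights: Boris and Caleb. Knaves: Kira, Hollis, Usha, and Jack.

Kira is a knave, so "Kira and Usha are different types" must be False — and it is.
Boris is a knight; "at least one of the following is true: Caleb is a knight; Caleb is a knave" is True, as required.
Hollis (knave): "Kira is a knight" — False. ✓
Usha is a knave, and the claim "it is false that Caleb is a knight" is indeed False.
Caleb is a knight, so "Hollis is a knave" must be True — and it is.
Jack (knave): "Hollis is a knight" — False. ✓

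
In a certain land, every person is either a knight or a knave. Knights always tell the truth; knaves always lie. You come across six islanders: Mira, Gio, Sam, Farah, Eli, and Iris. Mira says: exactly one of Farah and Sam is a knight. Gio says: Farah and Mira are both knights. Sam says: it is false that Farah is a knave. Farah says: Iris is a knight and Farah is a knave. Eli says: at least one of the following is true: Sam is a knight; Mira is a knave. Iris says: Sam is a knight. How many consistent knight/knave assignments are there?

1

Consistent assignments:
  Mira=knave, Gio=knave, Sam=knave, Farah=knave, Eli=knight, Iris=knave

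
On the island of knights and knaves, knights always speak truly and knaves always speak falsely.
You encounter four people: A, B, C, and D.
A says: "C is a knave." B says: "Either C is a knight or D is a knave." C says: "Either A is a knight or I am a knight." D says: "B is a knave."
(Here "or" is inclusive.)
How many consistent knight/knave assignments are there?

1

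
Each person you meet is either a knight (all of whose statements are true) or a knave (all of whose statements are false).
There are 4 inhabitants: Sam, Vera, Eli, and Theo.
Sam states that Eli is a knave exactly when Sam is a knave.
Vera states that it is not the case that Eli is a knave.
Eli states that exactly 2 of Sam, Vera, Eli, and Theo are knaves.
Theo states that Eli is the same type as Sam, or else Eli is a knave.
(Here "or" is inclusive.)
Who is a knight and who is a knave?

Sam is a knave, Vera is a knight, Eli is a knight, and Theo is a knave.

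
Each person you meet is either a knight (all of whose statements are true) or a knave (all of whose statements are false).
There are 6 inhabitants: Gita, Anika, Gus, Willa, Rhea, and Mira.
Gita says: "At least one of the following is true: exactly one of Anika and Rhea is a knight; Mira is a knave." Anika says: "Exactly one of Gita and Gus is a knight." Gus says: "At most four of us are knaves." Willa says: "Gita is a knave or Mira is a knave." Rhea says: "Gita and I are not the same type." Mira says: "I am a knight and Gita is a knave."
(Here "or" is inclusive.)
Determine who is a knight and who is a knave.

Since Gita is a knave, "at least one of the following is true: exactly one of Anika and Rhea is a knight; Mira is a knave" needs to be False, which holds.
Anika (knight): "exactly one of Gita and Gus is a knight" — true. ✓
Gus (knight): "at most four of us are knaves" — true. ✓
As a knight, Willa's statement "Gita is a knave or Mira is a knave" should be true; it is.
As a knight, Rhea's statement "Gita and I are not the same type" should be true; it is.
Mira (knight): "I am a knight and Gita is a knave" — true. ✓

Knights: Anika, Gus, Willa, Rhea, and Mira. Knaves: Gita.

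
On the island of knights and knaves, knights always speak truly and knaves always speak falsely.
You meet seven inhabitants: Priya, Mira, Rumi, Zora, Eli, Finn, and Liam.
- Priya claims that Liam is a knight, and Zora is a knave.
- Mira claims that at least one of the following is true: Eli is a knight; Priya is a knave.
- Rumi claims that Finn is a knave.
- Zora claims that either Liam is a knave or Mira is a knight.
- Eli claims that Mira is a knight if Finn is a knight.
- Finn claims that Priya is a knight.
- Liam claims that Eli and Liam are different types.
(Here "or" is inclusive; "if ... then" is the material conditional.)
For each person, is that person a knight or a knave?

Knights: Priya, Finn, and Liam. Knaves: Mira, Rumi, Zora, and Eli.

Priya is a knight; "Liam is a knight, and Zora is a knave" is True, as required.
As a knave, Mira's statement "at least one of the following is true: Eli is a knight; Priya is a knave" should be False; it is.
As a knave, Rumi's statement "Finn is a knave" should be False; it is.
Zora is a knave; "either Liam is a knave or Mira is a knight" is False, as required.
Since Eli is a knave, "Mira is a knight if Finn is a knight" needs to be False, which holds.
As a knight, Finn's statement "Priya is a knight" should be True; it is.
As a knight, Liam's statement "Eli and Liam are different types" should be True; it is.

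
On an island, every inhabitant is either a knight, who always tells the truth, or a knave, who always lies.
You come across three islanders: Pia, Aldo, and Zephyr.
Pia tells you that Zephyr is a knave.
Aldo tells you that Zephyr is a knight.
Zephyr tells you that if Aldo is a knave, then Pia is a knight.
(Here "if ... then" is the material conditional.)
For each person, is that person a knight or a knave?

Since Pia is a knave, "Zephyr is a knave" needs to be false, which holds.
Aldo is a knight; "Zephyr is a knight" is true, as required.
As a knight, Zephyr's statement "if Aldo is a knave, then Pia is a knight" should be true; it is.

Pia is a knave, Aldo is a knight, and Zephyr is a knight.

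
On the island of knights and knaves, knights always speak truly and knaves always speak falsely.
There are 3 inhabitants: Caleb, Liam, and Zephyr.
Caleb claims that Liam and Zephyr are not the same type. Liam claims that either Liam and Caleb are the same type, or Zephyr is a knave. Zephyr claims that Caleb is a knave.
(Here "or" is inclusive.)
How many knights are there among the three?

2

The unique consistent assignment is Caleb=knight, Liam=knight, Zephyr=knave.
That has 2 knights.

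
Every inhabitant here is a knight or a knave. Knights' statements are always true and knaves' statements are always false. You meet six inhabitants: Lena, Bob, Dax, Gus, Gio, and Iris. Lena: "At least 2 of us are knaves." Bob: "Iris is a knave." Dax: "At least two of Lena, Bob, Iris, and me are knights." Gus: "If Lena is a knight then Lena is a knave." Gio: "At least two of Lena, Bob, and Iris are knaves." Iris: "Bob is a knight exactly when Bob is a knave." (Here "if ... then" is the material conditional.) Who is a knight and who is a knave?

Knights: Lena, Bob, and Dax. Knaves: Gus, Gio, and Iris.

Since Lena is a knight, "at least 2 of us are knaves" needs to be true, which holds.
As a knight, Bob's statement "Iris is a knave" should be true; it is.
Since Dax is a knight, "at least two of Lena, Bob, Iris, and me are knights" needs to be true, which holds.
Since Gus is a knave, "if Lena is a knight then Lena is a knave" needs to be False, which holds.
Gio is a knave, so "at least two of Lena, Bob, and Iris are knaves" must be False — and it is.
Since Iris is a knave, "Bob is a knight exactly when Bob is a knave" needs to be False, which holds.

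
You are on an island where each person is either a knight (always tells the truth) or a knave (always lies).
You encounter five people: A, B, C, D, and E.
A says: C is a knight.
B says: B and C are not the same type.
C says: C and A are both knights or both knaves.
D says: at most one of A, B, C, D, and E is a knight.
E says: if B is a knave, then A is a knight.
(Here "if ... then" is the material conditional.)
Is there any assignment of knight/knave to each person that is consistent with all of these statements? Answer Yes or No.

No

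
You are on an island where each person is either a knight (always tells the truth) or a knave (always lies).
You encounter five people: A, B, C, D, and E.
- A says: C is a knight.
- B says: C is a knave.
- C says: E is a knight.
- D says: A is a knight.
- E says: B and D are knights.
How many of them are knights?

The unique consistent assignment is A=knave, B=knight, C=knave, D=knave, E=knave.
That has 1 knight.

1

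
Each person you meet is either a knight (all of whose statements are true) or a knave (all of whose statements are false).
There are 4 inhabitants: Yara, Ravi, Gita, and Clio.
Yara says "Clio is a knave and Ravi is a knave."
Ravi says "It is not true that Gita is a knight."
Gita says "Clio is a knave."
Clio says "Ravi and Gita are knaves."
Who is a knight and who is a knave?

Yara is a knight, Ravi is a knave, Gita is a knight, and Clio is a knave.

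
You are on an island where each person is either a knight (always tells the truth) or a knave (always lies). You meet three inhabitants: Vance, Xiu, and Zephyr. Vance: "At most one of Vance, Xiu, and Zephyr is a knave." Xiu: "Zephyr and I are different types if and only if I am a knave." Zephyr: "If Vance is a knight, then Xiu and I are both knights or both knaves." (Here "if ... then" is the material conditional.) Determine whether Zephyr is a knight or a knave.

Zephyr is a knight.

Consistent assignments: {Vance=knight, Xiu=knight, Zephyr=knight}
In every consistent assignment, Zephyr is a knight.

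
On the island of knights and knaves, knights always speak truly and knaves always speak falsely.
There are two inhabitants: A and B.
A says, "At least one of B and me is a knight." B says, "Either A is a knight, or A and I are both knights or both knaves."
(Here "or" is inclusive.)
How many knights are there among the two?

The unique consistent assignment is A=knight, B=knight.
That has 2 knights.

2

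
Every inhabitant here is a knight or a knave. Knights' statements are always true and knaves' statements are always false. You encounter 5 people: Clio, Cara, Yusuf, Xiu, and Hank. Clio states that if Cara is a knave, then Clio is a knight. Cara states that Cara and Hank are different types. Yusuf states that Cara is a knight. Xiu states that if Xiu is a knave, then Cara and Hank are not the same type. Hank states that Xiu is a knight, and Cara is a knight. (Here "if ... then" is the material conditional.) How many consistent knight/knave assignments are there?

4

Consistent assignments:
  Clio=knight, Cara=knave, Yusuf=knave, Xiu=knight, Hank=knave
  Clio=knight, Cara=knave, Yusuf=knave, Xiu=knave, Hank=knave
  Clio=knave, Cara=knave, Yusuf=knave, Xiu=knight, Hank=knave
  Clio=knave, Cara=knave, Yusuf=knave, Xiu=knave, Hank=knave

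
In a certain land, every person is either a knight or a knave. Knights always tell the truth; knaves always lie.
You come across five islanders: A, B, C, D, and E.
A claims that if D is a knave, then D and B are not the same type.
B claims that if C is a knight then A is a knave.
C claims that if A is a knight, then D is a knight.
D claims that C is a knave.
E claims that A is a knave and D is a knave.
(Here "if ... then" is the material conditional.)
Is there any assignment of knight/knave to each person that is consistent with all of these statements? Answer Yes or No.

Checking all 32 assignments, each has at least one speaker whose statement's truth value contradicts their type.

No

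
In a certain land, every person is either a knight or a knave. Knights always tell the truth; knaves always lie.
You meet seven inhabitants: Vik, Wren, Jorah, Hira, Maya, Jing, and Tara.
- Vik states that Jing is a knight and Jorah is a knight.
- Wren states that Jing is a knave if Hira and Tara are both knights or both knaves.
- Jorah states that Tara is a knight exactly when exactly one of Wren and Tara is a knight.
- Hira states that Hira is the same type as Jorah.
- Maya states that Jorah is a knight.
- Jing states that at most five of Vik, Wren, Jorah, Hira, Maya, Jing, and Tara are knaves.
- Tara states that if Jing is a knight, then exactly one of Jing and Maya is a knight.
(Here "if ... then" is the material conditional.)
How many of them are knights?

4

The unique consistent assignment is Vik=knight, Wren=knave, Jorah=knight, Hira=knave, Maya=knight, Jing=knight, Tara=knave.
That has 4 knights.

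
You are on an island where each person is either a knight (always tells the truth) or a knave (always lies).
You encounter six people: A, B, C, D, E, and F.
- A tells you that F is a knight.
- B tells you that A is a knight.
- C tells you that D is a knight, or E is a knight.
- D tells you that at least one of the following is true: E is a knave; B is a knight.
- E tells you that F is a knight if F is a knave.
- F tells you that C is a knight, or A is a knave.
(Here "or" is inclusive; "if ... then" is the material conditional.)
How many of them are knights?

The unique consistent assignment is A=knight, B=knight, C=knight, D=knight, E=knight, F=knight.
That has 6 knights.

6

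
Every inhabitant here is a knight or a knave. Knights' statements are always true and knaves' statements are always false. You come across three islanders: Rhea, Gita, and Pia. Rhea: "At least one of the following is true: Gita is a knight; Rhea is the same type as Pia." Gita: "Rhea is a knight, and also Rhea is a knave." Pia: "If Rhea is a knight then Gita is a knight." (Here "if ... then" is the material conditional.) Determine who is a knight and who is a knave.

Knights: Pia. Knaves: Rhea and Gita.

Suppose Rhea is a knight. Then Rhea's statement "at least one of the following is true: Gita is a knight; Rhea is the same type as Pia" would have to be true. Checking the 4 ways to assign the others, none is consistent with every speaker.
(For instance, with Gita=knave, Pia=knight, Pia's claim "if Rhea is a knight then Gita is a knight" comes out false where it would need to be true.)
So Rhea must be a knave, making "at least one of the following is true: Gita is a knight; Rhea is the same type as Pia" false. Taking Rhea=knave, Gita=knave, Pia=knight, each remaining statement checks out:
  Gita (knave): "Rhea is a knight, and also Rhea is a knave" — false. ✓
  Pia (knight): "if Rhea is a knight then Gita is a knight" — true. ✓
This is the unique consistent assignment.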